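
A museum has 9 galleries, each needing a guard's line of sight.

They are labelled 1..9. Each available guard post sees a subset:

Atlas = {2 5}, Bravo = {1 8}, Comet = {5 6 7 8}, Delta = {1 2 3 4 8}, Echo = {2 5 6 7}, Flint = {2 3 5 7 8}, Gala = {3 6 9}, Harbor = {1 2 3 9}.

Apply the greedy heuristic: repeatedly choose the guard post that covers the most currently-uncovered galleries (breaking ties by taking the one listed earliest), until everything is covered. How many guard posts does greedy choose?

Greedy: pick Delta (covers 5 new) → pick Comet (covers 3 new) → pick Gala (covers 1 new). Total picks: 3.

3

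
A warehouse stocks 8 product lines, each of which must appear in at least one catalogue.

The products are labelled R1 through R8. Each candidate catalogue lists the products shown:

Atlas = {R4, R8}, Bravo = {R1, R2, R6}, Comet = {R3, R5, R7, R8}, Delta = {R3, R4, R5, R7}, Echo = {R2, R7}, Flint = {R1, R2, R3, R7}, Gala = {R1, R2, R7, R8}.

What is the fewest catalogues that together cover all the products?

Take {Atlas, Bravo, Comet}. Their union is {R1, R2, R3, R4, R5, R6, R7, R8}, which is all 8 products.
Only Bravo contains R6, so Bravo is forced; the remaining 5 products need at least 2 more catalogues (each remaining catalogue adds at most 4) — so at least 3 catalogues are needed, and 3 is optimal.

3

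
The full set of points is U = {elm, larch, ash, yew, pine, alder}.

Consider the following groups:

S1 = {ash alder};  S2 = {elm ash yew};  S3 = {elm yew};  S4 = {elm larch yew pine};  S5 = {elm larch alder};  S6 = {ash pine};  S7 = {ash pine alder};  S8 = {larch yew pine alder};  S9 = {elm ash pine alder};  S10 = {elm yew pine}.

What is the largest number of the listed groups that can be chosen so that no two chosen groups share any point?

2

S1, S3 are pairwise disjoint (S1={ash,alder}; S3={elm,yew}).
Every remaining group overlaps one of these, and no 3 of the listed groups are pairwise disjoint, so 2 is the maximum.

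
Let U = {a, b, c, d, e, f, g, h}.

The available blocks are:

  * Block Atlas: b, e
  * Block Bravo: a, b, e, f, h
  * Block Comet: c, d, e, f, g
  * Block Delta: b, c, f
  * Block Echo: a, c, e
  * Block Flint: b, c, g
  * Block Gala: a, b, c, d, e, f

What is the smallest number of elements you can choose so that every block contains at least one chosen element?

T = {c, e} meets every block (each contains at least one member of T), and |T| = 2.
No single element lies in every block, so at least 2 are needed and 2 is optimal.

2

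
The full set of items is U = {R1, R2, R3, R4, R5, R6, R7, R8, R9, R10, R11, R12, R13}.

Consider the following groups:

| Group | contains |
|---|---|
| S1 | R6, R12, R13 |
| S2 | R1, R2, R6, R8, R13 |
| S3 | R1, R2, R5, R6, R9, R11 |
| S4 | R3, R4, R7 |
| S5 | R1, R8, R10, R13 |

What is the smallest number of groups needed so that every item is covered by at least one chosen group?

4

Take {S1, S3, S4, S5}. Their union is {R1, R2, R3, R4, R5, R6, R7, R8, R9, R10, R11, R12, R13}, which is all 13 items.
Only S3 contains R5, so S3 is forced; the remaining 7 items need at least 3 more groups (each remaining group adds at most 3) — so at least 4 groups are needed, and 4 is optimal.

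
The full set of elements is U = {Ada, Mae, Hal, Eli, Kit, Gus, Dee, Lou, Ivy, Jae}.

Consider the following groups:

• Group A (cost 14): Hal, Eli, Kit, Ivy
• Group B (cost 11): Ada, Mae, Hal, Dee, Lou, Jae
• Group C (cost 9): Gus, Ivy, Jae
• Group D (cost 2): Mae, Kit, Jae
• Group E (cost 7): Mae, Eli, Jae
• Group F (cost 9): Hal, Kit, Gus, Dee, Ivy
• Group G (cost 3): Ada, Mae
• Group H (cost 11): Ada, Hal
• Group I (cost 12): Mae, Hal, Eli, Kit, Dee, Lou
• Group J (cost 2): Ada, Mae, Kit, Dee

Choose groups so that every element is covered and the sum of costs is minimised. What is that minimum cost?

C, I, J together cover every element (C ∪ I ∪ J = {Ada, Mae, Hal, Eli, Kit, Gus, Dee, Lou, Ivy, Jae}); total cost 9 + 12 + 2 = 23.
The greedy pick J, D, F, I costs 25; no covering selection beats 23.

23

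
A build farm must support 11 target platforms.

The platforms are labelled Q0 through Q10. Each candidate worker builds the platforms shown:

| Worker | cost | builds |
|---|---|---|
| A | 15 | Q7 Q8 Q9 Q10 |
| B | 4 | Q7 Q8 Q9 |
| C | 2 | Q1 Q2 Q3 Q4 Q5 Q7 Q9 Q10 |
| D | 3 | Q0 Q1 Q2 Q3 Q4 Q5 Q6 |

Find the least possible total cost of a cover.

B, C, D together cover every platform (B ∪ C ∪ D = {Q0, Q1, Q2, Q3, Q4, Q5, Q6, Q7, Q8, Q9, Q10}); total cost 4 + 2 + 3 = 9.
No covering selection has total cost below 9.

9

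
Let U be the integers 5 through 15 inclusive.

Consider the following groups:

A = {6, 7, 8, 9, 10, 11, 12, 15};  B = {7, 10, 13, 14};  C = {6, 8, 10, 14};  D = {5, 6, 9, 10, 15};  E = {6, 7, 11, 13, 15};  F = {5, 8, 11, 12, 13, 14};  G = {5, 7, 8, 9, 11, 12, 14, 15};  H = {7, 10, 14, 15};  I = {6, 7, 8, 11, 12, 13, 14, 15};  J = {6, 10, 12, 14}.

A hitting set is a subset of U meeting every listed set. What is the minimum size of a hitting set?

2

The 2 elements {6, 14} hit every group.
No single element lies in every group, so at least 2 are needed and 2 is optimal.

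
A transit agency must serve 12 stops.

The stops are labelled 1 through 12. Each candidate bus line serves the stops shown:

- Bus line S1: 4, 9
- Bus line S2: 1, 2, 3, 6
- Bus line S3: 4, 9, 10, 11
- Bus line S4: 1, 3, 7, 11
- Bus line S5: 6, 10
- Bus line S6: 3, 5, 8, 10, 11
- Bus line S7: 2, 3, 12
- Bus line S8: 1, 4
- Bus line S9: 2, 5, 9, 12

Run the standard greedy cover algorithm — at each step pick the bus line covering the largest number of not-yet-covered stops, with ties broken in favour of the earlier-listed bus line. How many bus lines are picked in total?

Greedy: pick S6 (covers 5 new) → pick S2 (covers 3 new) → pick S1 (covers 2 new) → pick S4 (covers 1 new) → pick S7 (covers 1 new). Total picks: 5.

5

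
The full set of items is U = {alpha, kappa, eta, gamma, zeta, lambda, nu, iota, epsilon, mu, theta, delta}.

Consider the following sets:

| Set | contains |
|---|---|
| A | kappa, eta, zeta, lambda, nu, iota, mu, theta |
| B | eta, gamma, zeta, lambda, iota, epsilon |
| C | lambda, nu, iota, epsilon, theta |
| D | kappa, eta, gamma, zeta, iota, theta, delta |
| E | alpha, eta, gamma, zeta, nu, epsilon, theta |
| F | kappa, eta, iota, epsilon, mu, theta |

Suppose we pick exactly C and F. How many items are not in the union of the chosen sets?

4

Union of C, F = {kappa, eta, lambda, nu, iota, epsilon, mu, theta}.
Not covered: alpha, gamma, zeta, delta — 4 items.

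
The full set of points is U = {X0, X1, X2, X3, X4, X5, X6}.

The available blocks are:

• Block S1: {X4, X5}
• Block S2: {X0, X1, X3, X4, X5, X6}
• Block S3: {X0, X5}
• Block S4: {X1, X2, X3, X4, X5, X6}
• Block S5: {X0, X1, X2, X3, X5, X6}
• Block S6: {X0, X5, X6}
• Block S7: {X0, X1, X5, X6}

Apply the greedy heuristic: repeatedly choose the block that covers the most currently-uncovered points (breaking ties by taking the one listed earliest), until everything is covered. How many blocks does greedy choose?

2

Greedy: pick S2 (covers 6 new) → pick S4 (covers 1 new). Total picks: 2.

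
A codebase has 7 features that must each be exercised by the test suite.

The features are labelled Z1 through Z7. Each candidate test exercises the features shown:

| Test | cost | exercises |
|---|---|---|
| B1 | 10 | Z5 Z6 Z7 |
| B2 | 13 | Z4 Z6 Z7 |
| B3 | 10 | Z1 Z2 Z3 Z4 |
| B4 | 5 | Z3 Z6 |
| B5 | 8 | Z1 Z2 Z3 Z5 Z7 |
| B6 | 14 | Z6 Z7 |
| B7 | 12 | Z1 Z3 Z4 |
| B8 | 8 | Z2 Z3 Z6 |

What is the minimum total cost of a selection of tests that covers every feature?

20

B1, B3 together cover every feature (B1 ∪ B3 = {Z1, Z2, Z3, Z4, Z5, Z6, Z7}); total cost 10 + 10 = 20.
The greedy pick B5, B4, B3 costs 23; no covering selection beats 20.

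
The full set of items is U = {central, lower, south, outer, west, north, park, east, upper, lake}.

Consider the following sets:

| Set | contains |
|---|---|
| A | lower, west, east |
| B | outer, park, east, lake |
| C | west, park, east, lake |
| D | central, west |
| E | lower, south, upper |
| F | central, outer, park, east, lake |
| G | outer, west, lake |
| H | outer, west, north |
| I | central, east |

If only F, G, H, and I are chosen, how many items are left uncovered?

Union of F, G, H, I = {central, outer, west, north, park, east, lake}.
Not covered: lower, south, upper — 3 items.

3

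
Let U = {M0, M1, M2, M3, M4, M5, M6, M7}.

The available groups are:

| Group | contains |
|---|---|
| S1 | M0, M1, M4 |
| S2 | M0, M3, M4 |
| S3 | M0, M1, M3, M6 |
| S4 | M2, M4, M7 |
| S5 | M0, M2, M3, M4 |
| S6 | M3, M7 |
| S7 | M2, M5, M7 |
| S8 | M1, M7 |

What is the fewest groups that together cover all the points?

3

Take {S1, S3, S7}. Their union is {M0, M1, M2, M3, M4, M5, M6, M7}, which is all 8 points.
Only S7 contains M5, so S7 is forced; the remaining 5 points need at least 2 more groups (each remaining group adds at most 4) — so at least 3 groups are needed, and 3 is optimal.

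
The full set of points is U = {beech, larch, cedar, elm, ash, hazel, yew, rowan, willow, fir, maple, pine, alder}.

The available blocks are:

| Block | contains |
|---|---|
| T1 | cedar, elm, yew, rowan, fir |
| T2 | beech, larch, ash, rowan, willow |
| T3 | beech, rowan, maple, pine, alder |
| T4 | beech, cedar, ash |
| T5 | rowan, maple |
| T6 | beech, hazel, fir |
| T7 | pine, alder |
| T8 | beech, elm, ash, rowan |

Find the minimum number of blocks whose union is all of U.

4

T1 and T2 and T3 and T6 together: T1 ∪ T2 ∪ T3 ∪ T6 = {beech, larch, cedar, elm, ash, hazel, yew, rowan, willow, fir, maple, pine, alder} — every point is covered.
Only T6 contains hazel, so T6 is forced; the remaining 10 points need at least 3 more blocks (each remaining block adds at most 4) — so at least 4 blocks are needed, and 4 is optimal.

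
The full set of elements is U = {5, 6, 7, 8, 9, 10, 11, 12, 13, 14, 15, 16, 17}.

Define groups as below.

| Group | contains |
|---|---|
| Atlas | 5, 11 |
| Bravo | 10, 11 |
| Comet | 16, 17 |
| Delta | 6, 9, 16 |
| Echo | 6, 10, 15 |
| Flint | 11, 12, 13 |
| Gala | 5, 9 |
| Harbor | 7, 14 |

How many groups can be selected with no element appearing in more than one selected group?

5

Comet, Echo, Flint, Gala, Harbor are pairwise disjoint (Comet={16,17}; Echo={6,10,15}; Flint={11,12,13}; Gala={5,9}; Harbor={7,14}).
Every remaining group overlaps one of these, and no 6 of the listed groups are pairwise disjoint, so 5 is the maximum.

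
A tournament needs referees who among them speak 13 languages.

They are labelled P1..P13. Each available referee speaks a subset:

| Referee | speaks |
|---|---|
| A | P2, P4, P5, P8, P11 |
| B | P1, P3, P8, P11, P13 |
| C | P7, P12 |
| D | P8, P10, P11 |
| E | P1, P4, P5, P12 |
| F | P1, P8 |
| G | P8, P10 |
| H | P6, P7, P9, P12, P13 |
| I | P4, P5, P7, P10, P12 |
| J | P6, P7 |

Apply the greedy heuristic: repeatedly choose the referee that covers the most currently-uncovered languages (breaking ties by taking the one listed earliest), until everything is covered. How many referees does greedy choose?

4

Greedy: pick A (covers 5 new) → pick H (covers 5 new) → pick B (covers 2 new) → pick D (covers 1 new). Total picks: 4.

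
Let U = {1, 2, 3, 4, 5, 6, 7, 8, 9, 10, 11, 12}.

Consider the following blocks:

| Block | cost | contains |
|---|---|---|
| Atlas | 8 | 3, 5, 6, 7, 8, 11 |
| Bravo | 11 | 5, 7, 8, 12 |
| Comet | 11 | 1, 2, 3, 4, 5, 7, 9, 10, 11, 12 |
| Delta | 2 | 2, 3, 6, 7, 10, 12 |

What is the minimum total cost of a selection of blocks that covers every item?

19

Atlas, Comet together cover every item (Atlas ∪ Comet = {1, 2, 3, 4, 5, 6, 7, 8, 9, 10, 11, 12}); total cost 8 + 11 = 19.
The greedy pick Delta, Comet, Atlas costs 21; no covering selection beats 19.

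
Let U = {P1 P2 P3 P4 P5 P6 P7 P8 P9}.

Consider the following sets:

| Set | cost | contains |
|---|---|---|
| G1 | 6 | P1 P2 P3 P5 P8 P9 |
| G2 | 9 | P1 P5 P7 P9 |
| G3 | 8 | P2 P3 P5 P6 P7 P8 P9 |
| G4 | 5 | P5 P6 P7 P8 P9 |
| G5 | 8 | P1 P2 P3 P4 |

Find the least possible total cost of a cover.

G4, G5 together cover every item (G4 ∪ G5 = {P1, P2, P3, P4, P5, P6, P7, P8, P9}); total cost 5 + 8 = 13.
The greedy pick G1, G4, G5 costs 19; no covering selection beats 13.

13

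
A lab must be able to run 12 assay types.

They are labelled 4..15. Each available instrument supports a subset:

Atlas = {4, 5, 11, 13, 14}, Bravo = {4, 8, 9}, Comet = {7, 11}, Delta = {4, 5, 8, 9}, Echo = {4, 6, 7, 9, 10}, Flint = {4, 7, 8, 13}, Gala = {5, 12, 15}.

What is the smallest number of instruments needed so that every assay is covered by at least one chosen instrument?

Take {Atlas, Echo, Flint, Gala}. Their union is {4, 5, 6, 7, 8, 9, 10, 11, 12, 13, 14, 15}, which is all 12 assays.
No 3 of the 7 instruments cover everything (all 35 combinations miss at least one assay), so 4 is optimal.

4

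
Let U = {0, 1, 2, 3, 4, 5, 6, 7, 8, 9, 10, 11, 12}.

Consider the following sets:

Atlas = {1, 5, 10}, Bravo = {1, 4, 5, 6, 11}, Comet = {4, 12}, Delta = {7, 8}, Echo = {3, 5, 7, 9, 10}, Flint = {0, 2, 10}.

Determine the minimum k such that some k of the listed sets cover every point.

Bravo and Comet and Delta and Echo and Flint together: Bravo ∪ Comet ∪ Delta ∪ Echo ∪ Flint = {0, 1, 2, 3, 4, 5, 6, 7, 8, 9, 10, 11, 12} — every point is covered.
No 4 of the 6 sets cover everything (all 15 combinations miss at least one point), so 5 is optimal.

5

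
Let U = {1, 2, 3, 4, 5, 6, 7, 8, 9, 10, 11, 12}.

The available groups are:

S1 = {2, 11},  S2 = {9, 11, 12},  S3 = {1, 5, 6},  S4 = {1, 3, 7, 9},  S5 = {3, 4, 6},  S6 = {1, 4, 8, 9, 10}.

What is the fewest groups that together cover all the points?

5

S1, S2, S3, S4, and S6 cover everything between them: the union {1, 2, 3, 4, 5, 6, 7, 8, 9, 10, 11, 12} is all of U.
Only S6 contains 8, so S6 is forced; the remaining 7 points need at least 4 more groups (each remaining group adds at most 2) — so at least 5 groups are needed, and 5 is optimal.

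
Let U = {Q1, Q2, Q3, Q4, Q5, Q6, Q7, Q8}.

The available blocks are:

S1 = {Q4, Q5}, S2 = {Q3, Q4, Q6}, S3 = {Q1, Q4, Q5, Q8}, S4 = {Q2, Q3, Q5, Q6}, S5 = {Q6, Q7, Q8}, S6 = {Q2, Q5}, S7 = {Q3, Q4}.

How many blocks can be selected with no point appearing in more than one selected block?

3

S5, S6, S7 are pairwise disjoint (S5={Q6,Q7,Q8}; S6={Q2,Q5}; S7={Q3,Q4}).
Every remaining block overlaps one of these, and no 4 of the listed blocks are pairwise disjoint, so 3 is the maximum.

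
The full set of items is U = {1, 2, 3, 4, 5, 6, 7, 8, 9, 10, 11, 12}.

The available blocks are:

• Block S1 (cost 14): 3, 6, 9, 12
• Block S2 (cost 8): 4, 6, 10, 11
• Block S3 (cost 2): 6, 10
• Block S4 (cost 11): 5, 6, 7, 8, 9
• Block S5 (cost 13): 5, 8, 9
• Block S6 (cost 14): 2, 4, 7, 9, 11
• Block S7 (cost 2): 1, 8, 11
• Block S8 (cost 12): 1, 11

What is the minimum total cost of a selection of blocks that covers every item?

S1, S3, S4, S6, S7 together cover every item (S1 ∪ S3 ∪ S4 ∪ S6 ∪ S7 = {1, 2, 3, 4, 5, 6, 7, 8, 9, 10, 11, 12}); total cost 14 + 2 + 11 + 14 + 2 = 43.
No covering selection has total cost below 43.

43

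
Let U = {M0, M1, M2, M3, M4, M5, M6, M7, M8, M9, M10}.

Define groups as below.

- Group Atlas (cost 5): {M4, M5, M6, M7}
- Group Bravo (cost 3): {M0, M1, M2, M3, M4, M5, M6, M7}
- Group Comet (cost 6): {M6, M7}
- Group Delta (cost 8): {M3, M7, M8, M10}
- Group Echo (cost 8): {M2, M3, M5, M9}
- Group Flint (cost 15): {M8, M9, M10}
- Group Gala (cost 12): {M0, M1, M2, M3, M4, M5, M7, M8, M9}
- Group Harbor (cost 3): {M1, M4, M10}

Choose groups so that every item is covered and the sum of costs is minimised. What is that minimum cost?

18

Bravo, Flint together cover every item (Bravo ∪ Flint = {M0, M1, M2, M3, M4, M5, M6, M7, M8, M9, M10}); total cost 3 + 15 = 18.
No covering selection has total cost below 18.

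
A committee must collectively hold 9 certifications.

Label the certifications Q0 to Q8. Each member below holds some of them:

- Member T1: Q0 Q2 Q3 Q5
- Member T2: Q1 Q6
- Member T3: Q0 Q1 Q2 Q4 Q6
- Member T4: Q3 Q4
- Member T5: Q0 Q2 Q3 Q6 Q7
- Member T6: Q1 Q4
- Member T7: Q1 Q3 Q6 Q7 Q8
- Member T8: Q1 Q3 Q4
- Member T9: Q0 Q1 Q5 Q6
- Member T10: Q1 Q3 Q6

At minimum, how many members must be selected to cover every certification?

T1 and T3 and T7 together: T1 ∪ T3 ∪ T7 = {Q0, Q1, Q2, Q3, Q4, Q5, Q6, Q7, Q8} — every certification is covered.
Only T7 contains Q8, so T7 is forced; the remaining 4 certifications need at least 2 more members (each remaining member adds at most 3) — so at least 3 members are needed, and 3 is optimal.

3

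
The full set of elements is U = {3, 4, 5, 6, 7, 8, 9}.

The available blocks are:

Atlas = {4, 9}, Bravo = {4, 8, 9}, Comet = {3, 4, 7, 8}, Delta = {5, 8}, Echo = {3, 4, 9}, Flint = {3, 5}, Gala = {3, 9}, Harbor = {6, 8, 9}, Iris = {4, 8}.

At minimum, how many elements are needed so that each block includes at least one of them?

3

Take H = {3, 4, 8}. Each listed block contains at least one of these, so H is a hitting set of size 3.
No choice of 2 elements meets every block, so 3 is the minimum.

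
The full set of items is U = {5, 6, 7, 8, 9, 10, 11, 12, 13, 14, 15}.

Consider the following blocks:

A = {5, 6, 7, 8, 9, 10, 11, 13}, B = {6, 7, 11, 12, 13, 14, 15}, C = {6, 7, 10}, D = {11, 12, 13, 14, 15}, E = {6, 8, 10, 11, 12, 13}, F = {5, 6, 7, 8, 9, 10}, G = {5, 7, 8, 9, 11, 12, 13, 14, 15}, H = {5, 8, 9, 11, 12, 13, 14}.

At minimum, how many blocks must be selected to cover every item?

Take {E, G}. Their union is {5, 6, 7, 8, 9, 10, 11, 12, 13, 14, 15}, which is all 11 items.
No single block has all 11 items (the largest, G, has 9), so 2 is optimal.

2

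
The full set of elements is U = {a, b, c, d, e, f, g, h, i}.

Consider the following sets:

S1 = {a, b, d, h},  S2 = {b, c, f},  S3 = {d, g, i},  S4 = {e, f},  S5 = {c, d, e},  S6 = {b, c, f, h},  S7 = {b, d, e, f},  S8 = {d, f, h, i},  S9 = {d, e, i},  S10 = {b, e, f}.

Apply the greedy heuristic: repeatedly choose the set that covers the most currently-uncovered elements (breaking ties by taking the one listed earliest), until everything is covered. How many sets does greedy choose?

Greedy: pick S1 (covers 4 new) → pick S2 (covers 2 new) → pick S3 (covers 2 new) → pick S4 (covers 1 new). Total picks: 4.

4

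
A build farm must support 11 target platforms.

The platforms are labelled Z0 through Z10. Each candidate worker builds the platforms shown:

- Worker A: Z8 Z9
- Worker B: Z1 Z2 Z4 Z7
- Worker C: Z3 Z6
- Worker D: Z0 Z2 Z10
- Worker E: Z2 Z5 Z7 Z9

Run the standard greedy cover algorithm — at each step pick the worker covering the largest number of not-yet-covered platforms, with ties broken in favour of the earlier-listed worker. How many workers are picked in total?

Greedy: pick B (covers 4 new) → pick A (covers 2 new) → pick C (covers 2 new) → pick D (covers 2 new) → pick E (covers 1 new). Total picks: 5.

5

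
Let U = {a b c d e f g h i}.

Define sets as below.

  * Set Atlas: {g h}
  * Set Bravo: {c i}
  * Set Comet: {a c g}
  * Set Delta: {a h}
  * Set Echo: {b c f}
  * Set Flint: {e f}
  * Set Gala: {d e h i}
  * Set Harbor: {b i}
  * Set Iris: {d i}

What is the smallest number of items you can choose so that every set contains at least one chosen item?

The 4 items {a, f, g, i} hit every set.
No choice of 3 items meets every set, so 4 is the minimum.

4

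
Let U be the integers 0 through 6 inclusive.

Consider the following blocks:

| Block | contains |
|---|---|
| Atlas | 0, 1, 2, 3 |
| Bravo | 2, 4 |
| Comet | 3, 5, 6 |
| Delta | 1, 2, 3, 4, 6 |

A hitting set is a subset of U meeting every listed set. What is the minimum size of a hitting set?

H = {2, 3} meets every block (each contains at least one member of H), and |H| = 2.
The blocks Bravo, Comet are pairwise disjoint, so any hitting set needs a separate point for each — at least 2. Hence 2 is optimal.

2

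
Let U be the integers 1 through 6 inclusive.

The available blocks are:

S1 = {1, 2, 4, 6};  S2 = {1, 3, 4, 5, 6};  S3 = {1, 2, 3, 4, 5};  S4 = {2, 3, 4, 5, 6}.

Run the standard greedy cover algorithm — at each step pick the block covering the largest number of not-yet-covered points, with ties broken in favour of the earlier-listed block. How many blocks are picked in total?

Greedy: pick S2 (covers 5 new) → pick S1 (covers 1 new). Total picks: 2.

2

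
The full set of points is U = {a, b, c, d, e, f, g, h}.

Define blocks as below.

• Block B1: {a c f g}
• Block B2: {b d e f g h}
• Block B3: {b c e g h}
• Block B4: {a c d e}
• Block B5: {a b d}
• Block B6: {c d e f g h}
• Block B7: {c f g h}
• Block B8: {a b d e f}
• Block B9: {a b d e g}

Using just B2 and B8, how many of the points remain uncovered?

1

Union of B2, B8 = {a, b, d, e, f, g, h}.
Not covered: c — 1 point.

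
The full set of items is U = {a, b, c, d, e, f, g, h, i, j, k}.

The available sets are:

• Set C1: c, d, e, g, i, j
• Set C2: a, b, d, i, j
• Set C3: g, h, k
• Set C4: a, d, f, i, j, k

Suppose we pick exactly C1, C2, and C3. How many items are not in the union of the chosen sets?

Union of C1, C2, C3 = {a, b, c, d, e, g, h, i, j, k}.
Not covered: f — 1 item.

1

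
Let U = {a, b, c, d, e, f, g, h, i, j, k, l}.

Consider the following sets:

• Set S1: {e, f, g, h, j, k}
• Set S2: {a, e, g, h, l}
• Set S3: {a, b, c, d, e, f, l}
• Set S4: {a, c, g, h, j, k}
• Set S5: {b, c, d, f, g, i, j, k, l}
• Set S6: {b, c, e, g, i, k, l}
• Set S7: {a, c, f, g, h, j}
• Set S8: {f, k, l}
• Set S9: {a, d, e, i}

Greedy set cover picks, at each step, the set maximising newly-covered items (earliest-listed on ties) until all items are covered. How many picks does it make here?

2

Greedy: pick S5 (covers 9 new) → pick S2 (covers 3 new). Total picks: 2.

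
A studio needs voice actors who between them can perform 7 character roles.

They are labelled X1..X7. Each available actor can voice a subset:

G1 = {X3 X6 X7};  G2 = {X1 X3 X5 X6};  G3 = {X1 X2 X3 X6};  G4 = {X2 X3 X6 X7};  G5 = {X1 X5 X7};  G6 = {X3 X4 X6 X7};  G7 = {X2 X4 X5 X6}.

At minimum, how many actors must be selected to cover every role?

3

G2 and G6 and G7 together: G2 ∪ G6 ∪ G7 = {X1, X2, X3, X4, X5, X6, X7} — every role is covered.
No 2 of the 7 actors cover everything (all 21 combinations miss at least one role), so 3 is optimal.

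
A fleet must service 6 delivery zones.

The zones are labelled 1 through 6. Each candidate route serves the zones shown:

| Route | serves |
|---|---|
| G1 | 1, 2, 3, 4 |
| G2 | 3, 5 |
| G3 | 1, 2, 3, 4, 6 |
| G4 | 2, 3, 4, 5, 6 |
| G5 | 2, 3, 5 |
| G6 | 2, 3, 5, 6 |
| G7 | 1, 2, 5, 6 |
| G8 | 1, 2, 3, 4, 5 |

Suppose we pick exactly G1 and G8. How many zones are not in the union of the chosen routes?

1

Union of G1, G8 = {1, 2, 3, 4, 5}.
Not covered: 6 — 1 zone.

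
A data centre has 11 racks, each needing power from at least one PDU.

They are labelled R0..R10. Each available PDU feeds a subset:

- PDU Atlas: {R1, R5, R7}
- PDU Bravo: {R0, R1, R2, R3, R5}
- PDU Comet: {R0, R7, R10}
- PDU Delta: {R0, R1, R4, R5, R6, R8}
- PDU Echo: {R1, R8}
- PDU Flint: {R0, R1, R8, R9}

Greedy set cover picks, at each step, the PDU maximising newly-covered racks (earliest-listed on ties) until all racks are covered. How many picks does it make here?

4

Greedy: pick Delta (covers 6 new) → pick Bravo (covers 2 new) → pick Comet (covers 2 new) → pick Flint (covers 1 new). Total picks: 4.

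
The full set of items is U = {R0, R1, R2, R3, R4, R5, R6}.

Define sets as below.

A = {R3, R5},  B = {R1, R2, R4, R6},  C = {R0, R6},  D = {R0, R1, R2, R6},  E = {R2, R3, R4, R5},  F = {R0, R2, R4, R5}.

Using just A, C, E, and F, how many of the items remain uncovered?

1

Union of A, C, E, F = {R0, R2, R3, R4, R5, R6}.
Not covered: R1 — 1 item.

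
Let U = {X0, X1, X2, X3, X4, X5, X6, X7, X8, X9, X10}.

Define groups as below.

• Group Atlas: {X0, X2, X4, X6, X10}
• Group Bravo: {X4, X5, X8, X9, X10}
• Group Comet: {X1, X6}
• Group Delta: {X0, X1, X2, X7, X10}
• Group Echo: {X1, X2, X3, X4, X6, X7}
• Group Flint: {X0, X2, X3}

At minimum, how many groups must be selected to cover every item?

3

Take {Bravo, Echo, Flint}. Their union is {X0, X1, X2, X3, X4, X5, X6, X7, X8, X9, X10}, which is all 11 items.
Only Bravo contains X5, so Bravo is forced; the remaining 6 items need at least 2 more groups (each remaining group adds at most 5) — so at least 3 groups are needed, and 3 is optimal.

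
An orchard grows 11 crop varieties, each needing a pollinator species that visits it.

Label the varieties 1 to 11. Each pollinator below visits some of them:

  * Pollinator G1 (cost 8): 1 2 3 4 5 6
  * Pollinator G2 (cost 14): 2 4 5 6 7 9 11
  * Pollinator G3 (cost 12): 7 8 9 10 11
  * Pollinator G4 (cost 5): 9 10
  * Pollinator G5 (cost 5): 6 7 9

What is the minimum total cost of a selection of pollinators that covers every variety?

20

G1, G3 together cover every variety (G1 ∪ G3 = {1, 2, 3, 4, 5, 6, 7, 8, 9, 10, 11}); total cost 8 + 12 = 20.
No covering selection has total cost below 20.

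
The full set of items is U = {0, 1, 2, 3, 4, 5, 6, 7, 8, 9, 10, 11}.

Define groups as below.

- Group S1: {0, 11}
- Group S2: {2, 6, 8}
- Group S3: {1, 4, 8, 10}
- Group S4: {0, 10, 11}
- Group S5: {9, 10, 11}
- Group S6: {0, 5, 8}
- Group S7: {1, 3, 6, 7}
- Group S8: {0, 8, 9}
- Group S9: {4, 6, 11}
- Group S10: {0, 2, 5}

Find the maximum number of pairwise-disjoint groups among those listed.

3

S5, S6, S7 are pairwise disjoint (S5={9,10,11}; S6={0,5,8}; S7={1,3,6,7}).
Every remaining group overlaps one of these, and no 4 of the listed groups are pairwise disjoint, so 3 is the maximum.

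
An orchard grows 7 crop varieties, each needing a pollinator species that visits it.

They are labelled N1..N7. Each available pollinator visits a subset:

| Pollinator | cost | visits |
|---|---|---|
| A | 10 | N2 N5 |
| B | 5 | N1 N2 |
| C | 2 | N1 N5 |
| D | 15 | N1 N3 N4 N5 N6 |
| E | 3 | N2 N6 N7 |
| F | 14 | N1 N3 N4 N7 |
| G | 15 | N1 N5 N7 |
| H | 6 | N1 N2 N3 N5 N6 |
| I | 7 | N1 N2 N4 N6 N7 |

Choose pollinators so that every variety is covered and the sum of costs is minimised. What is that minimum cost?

H, I together cover every variety (H ∪ I = {N1, N2, N3, N4, N5, N6, N7}); total cost 6 + 7 = 13.
The greedy pick C, E, H, I costs 18; no covering selection beats 13.

13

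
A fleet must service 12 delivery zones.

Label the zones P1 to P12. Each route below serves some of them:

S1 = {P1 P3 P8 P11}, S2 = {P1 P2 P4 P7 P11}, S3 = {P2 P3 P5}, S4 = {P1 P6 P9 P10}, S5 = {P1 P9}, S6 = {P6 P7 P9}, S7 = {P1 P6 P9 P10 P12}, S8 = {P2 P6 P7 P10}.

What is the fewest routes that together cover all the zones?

4

S1 and S2 and S3 and S7 together: S1 ∪ S2 ∪ S3 ∪ S7 = {P1, P2, P3, P4, P5, P6, P7, P8, P9, P10, P11, P12} — every zone is covered.
No 3 of the 8 routes cover everything (all 56 combinations miss at least one zone), so 4 is optimal.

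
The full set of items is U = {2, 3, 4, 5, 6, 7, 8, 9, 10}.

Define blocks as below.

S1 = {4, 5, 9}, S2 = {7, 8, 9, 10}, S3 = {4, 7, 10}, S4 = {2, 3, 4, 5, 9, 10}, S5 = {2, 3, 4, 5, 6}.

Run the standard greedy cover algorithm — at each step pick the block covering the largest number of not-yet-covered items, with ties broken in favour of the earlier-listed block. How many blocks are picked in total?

Greedy: pick S4 (covers 6 new) → pick S2 (covers 2 new) → pick S5 (covers 1 new). Total picks: 3.
(The true minimum cover uses only 2 blocks, so greedy is not optimal here.)

3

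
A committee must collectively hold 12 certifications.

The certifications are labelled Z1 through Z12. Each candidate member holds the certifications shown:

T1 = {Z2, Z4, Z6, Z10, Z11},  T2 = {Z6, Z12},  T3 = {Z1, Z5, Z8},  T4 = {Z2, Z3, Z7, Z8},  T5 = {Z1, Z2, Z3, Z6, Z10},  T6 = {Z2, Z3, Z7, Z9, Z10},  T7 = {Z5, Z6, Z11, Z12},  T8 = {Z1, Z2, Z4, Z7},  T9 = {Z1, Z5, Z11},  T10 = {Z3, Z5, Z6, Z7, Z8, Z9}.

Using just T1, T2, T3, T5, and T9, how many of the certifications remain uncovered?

2

Union of T1, T2, T3, T5, T9 = {Z1, Z2, Z3, Z4, Z5, Z6, Z8, Z10, Z11, Z12}.
Not covered: Z7, Z9 — 2 certifications.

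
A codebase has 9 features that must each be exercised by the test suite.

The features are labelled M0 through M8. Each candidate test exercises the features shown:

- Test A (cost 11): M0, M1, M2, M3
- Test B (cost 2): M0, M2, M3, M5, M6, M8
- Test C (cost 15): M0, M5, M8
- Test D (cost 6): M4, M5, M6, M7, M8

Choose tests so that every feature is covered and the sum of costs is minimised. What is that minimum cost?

A, D together cover every feature (A ∪ D = {M0, M1, M2, M3, M4, M5, M6, M7, M8}); total cost 11 + 6 = 17.
The greedy pick B, D, A costs 19; no covering selection beats 17.

17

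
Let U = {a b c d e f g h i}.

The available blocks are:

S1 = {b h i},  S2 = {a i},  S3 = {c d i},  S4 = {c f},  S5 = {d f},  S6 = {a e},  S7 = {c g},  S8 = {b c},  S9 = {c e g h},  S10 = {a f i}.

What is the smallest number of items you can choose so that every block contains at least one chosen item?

The 4 items {a, c, d, i} hit every block.
The blocks S1, S5, S6, S7 are pairwise disjoint, so any hitting set needs a separate item for each — at least 4. Hence 4 is optimal.

4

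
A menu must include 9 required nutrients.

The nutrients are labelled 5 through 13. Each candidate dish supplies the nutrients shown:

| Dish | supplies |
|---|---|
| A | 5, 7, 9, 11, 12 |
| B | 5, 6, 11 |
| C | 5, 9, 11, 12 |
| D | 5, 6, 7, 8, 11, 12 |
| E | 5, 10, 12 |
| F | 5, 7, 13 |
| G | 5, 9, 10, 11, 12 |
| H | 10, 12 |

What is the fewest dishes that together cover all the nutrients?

D and F and G together: D ∪ F ∪ G = {5, 6, 7, 8, 9, 10, 11, 12, 13} — every nutrient is covered.
Only D contains 8, so D is forced; the remaining 3 nutrients need at least 2 more dishes (each remaining dish adds at most 2) — so at least 3 dishes are needed, and 3 is optimal.

3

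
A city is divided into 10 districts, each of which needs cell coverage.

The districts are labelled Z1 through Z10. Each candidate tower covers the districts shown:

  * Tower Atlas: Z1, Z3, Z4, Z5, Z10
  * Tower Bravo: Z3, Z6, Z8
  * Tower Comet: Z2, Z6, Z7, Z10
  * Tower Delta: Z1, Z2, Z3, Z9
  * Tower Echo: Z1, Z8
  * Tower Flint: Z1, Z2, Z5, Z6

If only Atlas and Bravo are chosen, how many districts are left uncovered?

Union of Atlas, Bravo = {Z1, Z3, Z4, Z5, Z6, Z8, Z10}.
Not covered: Z2, Z7, Z9 — 3 districts.

3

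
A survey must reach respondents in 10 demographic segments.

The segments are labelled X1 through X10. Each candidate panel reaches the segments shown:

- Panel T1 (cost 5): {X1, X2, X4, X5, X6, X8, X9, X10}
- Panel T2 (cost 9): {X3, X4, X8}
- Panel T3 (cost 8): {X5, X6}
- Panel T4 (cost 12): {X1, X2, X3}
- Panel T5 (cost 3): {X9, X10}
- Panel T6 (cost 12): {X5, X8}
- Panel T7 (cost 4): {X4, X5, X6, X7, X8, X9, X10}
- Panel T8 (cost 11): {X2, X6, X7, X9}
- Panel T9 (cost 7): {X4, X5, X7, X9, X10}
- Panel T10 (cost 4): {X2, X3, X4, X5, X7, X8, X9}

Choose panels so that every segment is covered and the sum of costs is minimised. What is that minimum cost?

9

T1, T10 together cover every segment (T1 ∪ T10 = {X1, X2, X3, X4, X5, X6, X7, X8, X9, X10}); total cost 5 + 4 = 9.
The greedy pick T7, T10, T1 costs 13; no covering selection beats 9.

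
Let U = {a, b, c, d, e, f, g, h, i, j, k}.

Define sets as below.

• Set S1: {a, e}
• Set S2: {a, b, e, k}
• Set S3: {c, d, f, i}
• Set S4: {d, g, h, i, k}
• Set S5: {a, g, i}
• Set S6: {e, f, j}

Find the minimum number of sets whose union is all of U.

4

Take {S2, S3, S4, S6}. Their union is {a, b, c, d, e, f, g, h, i, j, k}, which is all 11 items.
No 3 of the 6 sets cover everything (all 20 combinations miss at least one item), so 4 is optimal.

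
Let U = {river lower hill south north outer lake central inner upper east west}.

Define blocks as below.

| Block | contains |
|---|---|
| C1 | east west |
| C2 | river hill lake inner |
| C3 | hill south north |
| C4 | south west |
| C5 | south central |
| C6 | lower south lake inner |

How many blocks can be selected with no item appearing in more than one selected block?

3

C1, C2, C5 are pairwise disjoint (C1={east,west}; C2={river,hill,lake,inner}; C5={south,central}).
Every remaining block overlaps one of these, and no 4 of the listed blocks are pairwise disjoint, so 3 is the maximum.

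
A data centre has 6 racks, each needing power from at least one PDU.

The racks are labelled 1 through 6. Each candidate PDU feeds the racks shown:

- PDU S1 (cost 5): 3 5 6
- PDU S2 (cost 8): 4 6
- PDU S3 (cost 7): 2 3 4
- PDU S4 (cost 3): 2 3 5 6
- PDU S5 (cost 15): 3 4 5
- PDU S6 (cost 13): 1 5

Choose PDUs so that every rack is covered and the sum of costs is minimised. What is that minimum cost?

S3, S4, S6 together cover every rack (S3 ∪ S4 ∪ S6 = {1, 2, 3, 4, 5, 6}); total cost 7 + 3 + 13 = 23.
No covering selection has total cost below 23.

23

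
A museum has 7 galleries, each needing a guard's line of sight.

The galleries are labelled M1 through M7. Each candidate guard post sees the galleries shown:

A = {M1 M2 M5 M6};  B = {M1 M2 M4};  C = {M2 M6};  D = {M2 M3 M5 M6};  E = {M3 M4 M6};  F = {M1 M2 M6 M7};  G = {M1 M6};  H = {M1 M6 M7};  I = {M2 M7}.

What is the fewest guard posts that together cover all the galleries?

3

A and E and I together: A ∪ E ∪ I = {M1, M2, M3, M4, M5, M6, M7} — every gallery is covered.
No 2 of the 9 guard posts cover everything (all 36 combinations miss at least one gallery), so 3 is optimal.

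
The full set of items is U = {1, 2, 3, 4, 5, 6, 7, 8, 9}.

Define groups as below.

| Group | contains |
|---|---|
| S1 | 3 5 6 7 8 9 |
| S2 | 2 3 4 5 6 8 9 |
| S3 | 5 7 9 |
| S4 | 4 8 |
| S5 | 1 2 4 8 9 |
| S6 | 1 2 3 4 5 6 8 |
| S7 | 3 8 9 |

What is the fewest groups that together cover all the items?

S1 and S6 together: S1 ∪ S6 = {1, 2, 3, 4, 5, 6, 7, 8, 9} — every item is covered.
No single group has all 9 items (the largest, S2, has 7), so 2 is optimal.

2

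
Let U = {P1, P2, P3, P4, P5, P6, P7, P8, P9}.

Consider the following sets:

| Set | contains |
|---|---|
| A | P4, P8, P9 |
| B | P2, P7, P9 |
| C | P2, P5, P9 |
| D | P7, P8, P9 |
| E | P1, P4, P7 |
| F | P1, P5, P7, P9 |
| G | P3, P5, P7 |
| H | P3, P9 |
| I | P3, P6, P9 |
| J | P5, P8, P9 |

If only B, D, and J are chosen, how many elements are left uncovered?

Union of B, D, J = {P2, P5, P7, P8, P9}.
Not covered: P1, P3, P4, P6 — 4 elements.

4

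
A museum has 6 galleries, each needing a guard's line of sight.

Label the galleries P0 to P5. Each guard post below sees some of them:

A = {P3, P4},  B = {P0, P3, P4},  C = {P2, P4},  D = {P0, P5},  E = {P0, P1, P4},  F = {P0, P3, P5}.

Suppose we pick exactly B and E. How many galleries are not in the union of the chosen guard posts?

Union of B, E = {P0, P1, P3, P4}.
Not covered: P2, P5 — 2 galleries.

2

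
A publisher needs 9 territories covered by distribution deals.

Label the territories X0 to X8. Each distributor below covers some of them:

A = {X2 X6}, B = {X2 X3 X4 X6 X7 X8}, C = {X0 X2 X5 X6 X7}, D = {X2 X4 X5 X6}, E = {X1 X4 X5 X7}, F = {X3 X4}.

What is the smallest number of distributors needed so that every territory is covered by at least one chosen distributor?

3

B and C and E together: B ∪ C ∪ E = {X0, X1, X2, X3, X4, X5, X6, X7, X8} — every territory is covered.
Only C contains X0, so C is forced; the remaining 4 territories need at least 2 more distributors (each remaining distributor adds at most 3) — so at least 3 distributors are needed, and 3 is optimal.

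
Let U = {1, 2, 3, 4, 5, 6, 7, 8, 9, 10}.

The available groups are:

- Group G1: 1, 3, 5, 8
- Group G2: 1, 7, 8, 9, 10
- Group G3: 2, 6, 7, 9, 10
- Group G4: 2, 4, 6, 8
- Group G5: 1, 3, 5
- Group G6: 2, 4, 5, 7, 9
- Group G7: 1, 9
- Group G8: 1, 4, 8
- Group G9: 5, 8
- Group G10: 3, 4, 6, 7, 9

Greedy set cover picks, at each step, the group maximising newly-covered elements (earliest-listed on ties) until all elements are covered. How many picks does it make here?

3

Greedy: pick G2 (covers 5 new) → pick G4 (covers 3 new) → pick G1 (covers 2 new). Total picks: 3.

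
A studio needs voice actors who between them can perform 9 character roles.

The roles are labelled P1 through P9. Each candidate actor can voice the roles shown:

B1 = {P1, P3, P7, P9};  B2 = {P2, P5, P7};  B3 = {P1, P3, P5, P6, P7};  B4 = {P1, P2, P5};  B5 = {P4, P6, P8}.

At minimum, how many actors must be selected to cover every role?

B1 and B2 and B5 together: B1 ∪ B2 ∪ B5 = {P1, P2, P3, P4, P5, P6, P7, P8, P9} — every role is covered.
Only B5 contains P4, so B5 is forced; the remaining 6 roles need at least 2 more actors (each remaining actor adds at most 4) — so at least 3 actors are needed, and 3 is optimal.

3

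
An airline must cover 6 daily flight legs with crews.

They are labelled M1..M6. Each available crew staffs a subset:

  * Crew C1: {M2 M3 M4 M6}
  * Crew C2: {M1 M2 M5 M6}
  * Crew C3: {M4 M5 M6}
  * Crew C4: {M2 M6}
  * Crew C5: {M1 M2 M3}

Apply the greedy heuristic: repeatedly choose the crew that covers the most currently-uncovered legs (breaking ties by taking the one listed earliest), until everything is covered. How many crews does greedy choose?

2

Greedy: pick C1 (covers 4 new) → pick C2 (covers 2 new). Total picks: 2.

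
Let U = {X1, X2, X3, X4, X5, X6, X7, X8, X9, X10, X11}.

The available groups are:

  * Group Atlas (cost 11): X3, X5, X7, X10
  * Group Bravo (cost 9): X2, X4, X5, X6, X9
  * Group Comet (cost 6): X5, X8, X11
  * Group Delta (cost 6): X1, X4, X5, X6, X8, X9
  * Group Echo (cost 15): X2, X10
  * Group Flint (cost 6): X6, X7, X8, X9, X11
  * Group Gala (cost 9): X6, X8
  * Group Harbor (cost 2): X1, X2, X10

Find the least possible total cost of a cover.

25

Atlas, Comet, Delta, Harbor together cover every element (Atlas ∪ Comet ∪ Delta ∪ Harbor = {X1, X2, X3, X4, X5, X6, X7, X8, X9, X10, X11}); total cost 11 + 6 + 6 + 2 = 25.
No covering selection has total cost below 25.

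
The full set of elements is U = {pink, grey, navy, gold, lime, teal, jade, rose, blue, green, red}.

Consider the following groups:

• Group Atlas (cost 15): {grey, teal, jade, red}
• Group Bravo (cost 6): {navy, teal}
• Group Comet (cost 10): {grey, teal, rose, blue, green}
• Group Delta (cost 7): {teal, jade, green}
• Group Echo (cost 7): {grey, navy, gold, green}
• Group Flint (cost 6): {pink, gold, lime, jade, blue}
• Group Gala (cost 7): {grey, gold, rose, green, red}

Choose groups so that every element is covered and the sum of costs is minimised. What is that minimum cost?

Bravo, Flint, Gala together cover every element (Bravo ∪ Flint ∪ Gala = {pink, grey, navy, gold, lime, teal, jade, rose, blue, green, red}); total cost 6 + 6 + 7 = 19.
No covering selection has total cost below 19.

19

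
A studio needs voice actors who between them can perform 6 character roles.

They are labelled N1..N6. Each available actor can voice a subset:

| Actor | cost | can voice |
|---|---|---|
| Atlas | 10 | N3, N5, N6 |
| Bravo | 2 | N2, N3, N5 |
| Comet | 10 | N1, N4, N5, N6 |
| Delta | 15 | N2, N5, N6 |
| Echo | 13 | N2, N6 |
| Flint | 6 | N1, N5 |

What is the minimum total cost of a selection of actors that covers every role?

Bravo, Comet together cover every role (Bravo ∪ Comet = {N1, N2, N3, N4, N5, N6}); total cost 2 + 10 = 12.
No covering selection has total cost below 12.

12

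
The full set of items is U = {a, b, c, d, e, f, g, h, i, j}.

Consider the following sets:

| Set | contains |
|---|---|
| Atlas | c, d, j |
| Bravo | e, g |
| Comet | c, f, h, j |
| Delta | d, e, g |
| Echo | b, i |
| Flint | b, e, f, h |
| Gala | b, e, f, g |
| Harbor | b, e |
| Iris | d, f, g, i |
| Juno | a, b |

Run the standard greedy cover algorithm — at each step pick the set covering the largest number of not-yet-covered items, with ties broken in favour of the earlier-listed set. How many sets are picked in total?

4

Greedy: pick Comet (covers 4 new) → pick Delta (covers 3 new) → pick Echo (covers 2 new) → pick Juno (covers 1 new). Total picks: 4.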